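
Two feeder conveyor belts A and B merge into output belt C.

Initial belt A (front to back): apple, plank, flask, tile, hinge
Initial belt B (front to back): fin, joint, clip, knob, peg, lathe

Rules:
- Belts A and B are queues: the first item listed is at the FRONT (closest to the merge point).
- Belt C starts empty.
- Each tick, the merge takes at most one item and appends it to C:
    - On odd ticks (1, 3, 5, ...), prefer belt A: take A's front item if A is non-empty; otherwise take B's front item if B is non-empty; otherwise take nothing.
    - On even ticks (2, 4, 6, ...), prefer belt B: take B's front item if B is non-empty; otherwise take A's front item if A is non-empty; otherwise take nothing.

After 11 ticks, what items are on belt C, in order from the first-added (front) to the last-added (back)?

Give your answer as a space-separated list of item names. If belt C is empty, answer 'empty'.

Answer: apple fin plank joint flask clip tile knob hinge peg lathe

Derivation:
Tick 1: prefer A, take apple from A; A=[plank,flask,tile,hinge] B=[fin,joint,clip,knob,peg,lathe] C=[apple]
Tick 2: prefer B, take fin from B; A=[plank,flask,tile,hinge] B=[joint,clip,knob,peg,lathe] C=[apple,fin]
Tick 3: prefer A, take plank from A; A=[flask,tile,hinge] B=[joint,clip,knob,peg,lathe] C=[apple,fin,plank]
Tick 4: prefer B, take joint from B; A=[flask,tile,hinge] B=[clip,knob,peg,lathe] C=[apple,fin,plank,joint]
Tick 5: prefer A, take flask from A; A=[tile,hinge] B=[clip,knob,peg,lathe] C=[apple,fin,plank,joint,flask]
Tick 6: prefer B, take clip from B; A=[tile,hinge] B=[knob,peg,lathe] C=[apple,fin,plank,joint,flask,clip]
Tick 7: prefer A, take tile from A; A=[hinge] B=[knob,peg,lathe] C=[apple,fin,plank,joint,flask,clip,tile]
Tick 8: prefer B, take knob from B; A=[hinge] B=[peg,lathe] C=[apple,fin,plank,joint,flask,clip,tile,knob]
Tick 9: prefer A, take hinge from A; A=[-] B=[peg,lathe] C=[apple,fin,plank,joint,flask,clip,tile,knob,hinge]
Tick 10: prefer B, take peg from B; A=[-] B=[lathe] C=[apple,fin,plank,joint,flask,clip,tile,knob,hinge,peg]
Tick 11: prefer A, take lathe from B; A=[-] B=[-] C=[apple,fin,plank,joint,flask,clip,tile,knob,hinge,peg,lathe]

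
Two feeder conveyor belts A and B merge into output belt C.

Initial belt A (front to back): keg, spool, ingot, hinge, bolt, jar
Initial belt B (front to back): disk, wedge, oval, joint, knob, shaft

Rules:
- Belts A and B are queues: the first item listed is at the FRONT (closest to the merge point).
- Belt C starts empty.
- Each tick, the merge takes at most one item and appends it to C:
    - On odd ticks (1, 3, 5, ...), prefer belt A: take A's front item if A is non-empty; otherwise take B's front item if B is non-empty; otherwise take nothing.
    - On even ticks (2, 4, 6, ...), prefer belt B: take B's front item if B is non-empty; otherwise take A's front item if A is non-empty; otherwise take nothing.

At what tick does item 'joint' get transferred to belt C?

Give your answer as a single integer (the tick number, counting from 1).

Tick 1: prefer A, take keg from A; A=[spool,ingot,hinge,bolt,jar] B=[disk,wedge,oval,joint,knob,shaft] C=[keg]
Tick 2: prefer B, take disk from B; A=[spool,ingot,hinge,bolt,jar] B=[wedge,oval,joint,knob,shaft] C=[keg,disk]
Tick 3: prefer A, take spool from A; A=[ingot,hinge,bolt,jar] B=[wedge,oval,joint,knob,shaft] C=[keg,disk,spool]
Tick 4: prefer B, take wedge from B; A=[ingot,hinge,bolt,jar] B=[oval,joint,knob,shaft] C=[keg,disk,spool,wedge]
Tick 5: prefer A, take ingot from A; A=[hinge,bolt,jar] B=[oval,joint,knob,shaft] C=[keg,disk,spool,wedge,ingot]
Tick 6: prefer B, take oval from B; A=[hinge,bolt,jar] B=[joint,knob,shaft] C=[keg,disk,spool,wedge,ingot,oval]
Tick 7: prefer A, take hinge from A; A=[bolt,jar] B=[joint,knob,shaft] C=[keg,disk,spool,wedge,ingot,oval,hinge]
Tick 8: prefer B, take joint from B; A=[bolt,jar] B=[knob,shaft] C=[keg,disk,spool,wedge,ingot,oval,hinge,joint]

Answer: 8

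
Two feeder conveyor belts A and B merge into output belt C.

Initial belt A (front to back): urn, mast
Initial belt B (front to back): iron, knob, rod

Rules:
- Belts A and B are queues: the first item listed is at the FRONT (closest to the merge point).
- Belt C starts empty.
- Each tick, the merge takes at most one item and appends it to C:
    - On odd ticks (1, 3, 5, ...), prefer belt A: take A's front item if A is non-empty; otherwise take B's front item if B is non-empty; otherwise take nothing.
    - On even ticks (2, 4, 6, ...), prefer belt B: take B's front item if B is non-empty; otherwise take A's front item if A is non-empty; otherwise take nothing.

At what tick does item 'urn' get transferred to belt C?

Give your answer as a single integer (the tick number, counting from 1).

Tick 1: prefer A, take urn from A; A=[mast] B=[iron,knob,rod] C=[urn]

Answer: 1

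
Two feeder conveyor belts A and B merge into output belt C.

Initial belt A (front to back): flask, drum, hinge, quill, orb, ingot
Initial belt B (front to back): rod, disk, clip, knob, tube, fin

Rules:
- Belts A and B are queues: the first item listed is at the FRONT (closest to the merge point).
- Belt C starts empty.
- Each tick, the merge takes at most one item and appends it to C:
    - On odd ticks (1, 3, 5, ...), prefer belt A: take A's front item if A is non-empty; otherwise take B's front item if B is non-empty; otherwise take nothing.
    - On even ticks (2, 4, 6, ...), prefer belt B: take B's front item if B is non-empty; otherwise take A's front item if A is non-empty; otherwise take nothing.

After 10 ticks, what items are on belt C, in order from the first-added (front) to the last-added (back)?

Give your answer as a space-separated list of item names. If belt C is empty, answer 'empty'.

Tick 1: prefer A, take flask from A; A=[drum,hinge,quill,orb,ingot] B=[rod,disk,clip,knob,tube,fin] C=[flask]
Tick 2: prefer B, take rod from B; A=[drum,hinge,quill,orb,ingot] B=[disk,clip,knob,tube,fin] C=[flask,rod]
Tick 3: prefer A, take drum from A; A=[hinge,quill,orb,ingot] B=[disk,clip,knob,tube,fin] C=[flask,rod,drum]
Tick 4: prefer B, take disk from B; A=[hinge,quill,orb,ingot] B=[clip,knob,tube,fin] C=[flask,rod,drum,disk]
Tick 5: prefer A, take hinge from A; A=[quill,orb,ingot] B=[clip,knob,tube,fin] C=[flask,rod,drum,disk,hinge]
Tick 6: prefer B, take clip from B; A=[quill,orb,ingot] B=[knob,tube,fin] C=[flask,rod,drum,disk,hinge,clip]
Tick 7: prefer A, take quill from A; A=[orb,ingot] B=[knob,tube,fin] C=[flask,rod,drum,disk,hinge,clip,quill]
Tick 8: prefer B, take knob from B; A=[orb,ingot] B=[tube,fin] C=[flask,rod,drum,disk,hinge,clip,quill,knob]
Tick 9: prefer A, take orb from A; A=[ingot] B=[tube,fin] C=[flask,rod,drum,disk,hinge,clip,quill,knob,orb]
Tick 10: prefer B, take tube from B; A=[ingot] B=[fin] C=[flask,rod,drum,disk,hinge,clip,quill,knob,orb,tube]

Answer: flask rod drum disk hinge clip quill knob orb tube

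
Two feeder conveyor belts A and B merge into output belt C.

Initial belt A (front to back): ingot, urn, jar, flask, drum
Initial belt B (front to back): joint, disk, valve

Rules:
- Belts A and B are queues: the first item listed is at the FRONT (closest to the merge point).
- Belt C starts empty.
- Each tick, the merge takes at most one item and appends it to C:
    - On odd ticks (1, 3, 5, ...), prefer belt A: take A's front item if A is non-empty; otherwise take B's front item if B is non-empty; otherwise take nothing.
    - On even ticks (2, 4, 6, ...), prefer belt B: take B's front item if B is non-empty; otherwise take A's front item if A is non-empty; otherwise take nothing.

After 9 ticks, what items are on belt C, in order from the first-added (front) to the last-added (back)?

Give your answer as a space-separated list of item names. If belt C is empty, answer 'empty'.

Tick 1: prefer A, take ingot from A; A=[urn,jar,flask,drum] B=[joint,disk,valve] C=[ingot]
Tick 2: prefer B, take joint from B; A=[urn,jar,flask,drum] B=[disk,valve] C=[ingot,joint]
Tick 3: prefer A, take urn from A; A=[jar,flask,drum] B=[disk,valve] C=[ingot,joint,urn]
Tick 4: prefer B, take disk from B; A=[jar,flask,drum] B=[valve] C=[ingot,joint,urn,disk]
Tick 5: prefer A, take jar from A; A=[flask,drum] B=[valve] C=[ingot,joint,urn,disk,jar]
Tick 6: prefer B, take valve from B; A=[flask,drum] B=[-] C=[ingot,joint,urn,disk,jar,valve]
Tick 7: prefer A, take flask from A; A=[drum] B=[-] C=[ingot,joint,urn,disk,jar,valve,flask]
Tick 8: prefer B, take drum from A; A=[-] B=[-] C=[ingot,joint,urn,disk,jar,valve,flask,drum]
Tick 9: prefer A, both empty, nothing taken; A=[-] B=[-] C=[ingot,joint,urn,disk,jar,valve,flask,drum]

Answer: ingot joint urn disk jar valve flask drum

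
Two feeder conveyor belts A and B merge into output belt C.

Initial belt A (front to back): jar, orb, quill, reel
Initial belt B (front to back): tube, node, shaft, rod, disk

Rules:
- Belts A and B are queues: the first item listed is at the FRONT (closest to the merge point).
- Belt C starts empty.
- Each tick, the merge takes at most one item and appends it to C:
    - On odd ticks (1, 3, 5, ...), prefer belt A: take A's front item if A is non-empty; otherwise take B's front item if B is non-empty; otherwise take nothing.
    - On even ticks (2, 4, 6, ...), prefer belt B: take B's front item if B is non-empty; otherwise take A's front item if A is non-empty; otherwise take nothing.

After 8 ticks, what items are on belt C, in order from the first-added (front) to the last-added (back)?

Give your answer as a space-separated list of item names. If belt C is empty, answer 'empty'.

Tick 1: prefer A, take jar from A; A=[orb,quill,reel] B=[tube,node,shaft,rod,disk] C=[jar]
Tick 2: prefer B, take tube from B; A=[orb,quill,reel] B=[node,shaft,rod,disk] C=[jar,tube]
Tick 3: prefer A, take orb from A; A=[quill,reel] B=[node,shaft,rod,disk] C=[jar,tube,orb]
Tick 4: prefer B, take node from B; A=[quill,reel] B=[shaft,rod,disk] C=[jar,tube,orb,node]
Tick 5: prefer A, take quill from A; A=[reel] B=[shaft,rod,disk] C=[jar,tube,orb,node,quill]
Tick 6: prefer B, take shaft from B; A=[reel] B=[rod,disk] C=[jar,tube,orb,node,quill,shaft]
Tick 7: prefer A, take reel from A; A=[-] B=[rod,disk] C=[jar,tube,orb,node,quill,shaft,reel]
Tick 8: prefer B, take rod from B; A=[-] B=[disk] C=[jar,tube,orb,node,quill,shaft,reel,rod]

Answer: jar tube orb node quill shaft reel rod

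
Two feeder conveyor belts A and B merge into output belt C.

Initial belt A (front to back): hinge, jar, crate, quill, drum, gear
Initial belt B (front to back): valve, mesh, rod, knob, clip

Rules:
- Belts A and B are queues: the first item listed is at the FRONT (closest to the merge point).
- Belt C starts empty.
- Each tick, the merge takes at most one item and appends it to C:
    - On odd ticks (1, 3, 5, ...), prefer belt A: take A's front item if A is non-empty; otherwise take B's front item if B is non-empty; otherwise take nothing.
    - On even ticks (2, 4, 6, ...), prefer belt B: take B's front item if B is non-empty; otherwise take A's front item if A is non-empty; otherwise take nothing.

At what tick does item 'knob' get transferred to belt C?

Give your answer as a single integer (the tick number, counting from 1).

Tick 1: prefer A, take hinge from A; A=[jar,crate,quill,drum,gear] B=[valve,mesh,rod,knob,clip] C=[hinge]
Tick 2: prefer B, take valve from B; A=[jar,crate,quill,drum,gear] B=[mesh,rod,knob,clip] C=[hinge,valve]
Tick 3: prefer A, take jar from A; A=[crate,quill,drum,gear] B=[mesh,rod,knob,clip] C=[hinge,valve,jar]
Tick 4: prefer B, take mesh from B; A=[crate,quill,drum,gear] B=[rod,knob,clip] C=[hinge,valve,jar,mesh]
Tick 5: prefer A, take crate from A; A=[quill,drum,gear] B=[rod,knob,clip] C=[hinge,valve,jar,mesh,crate]
Tick 6: prefer B, take rod from B; A=[quill,drum,gear] B=[knob,clip] C=[hinge,valve,jar,mesh,crate,rod]
Tick 7: prefer A, take quill from A; A=[drum,gear] B=[knob,clip] C=[hinge,valve,jar,mesh,crate,rod,quill]
Tick 8: prefer B, take knob from B; A=[drum,gear] B=[clip] C=[hinge,valve,jar,mesh,crate,rod,quill,knob]

Answer: 8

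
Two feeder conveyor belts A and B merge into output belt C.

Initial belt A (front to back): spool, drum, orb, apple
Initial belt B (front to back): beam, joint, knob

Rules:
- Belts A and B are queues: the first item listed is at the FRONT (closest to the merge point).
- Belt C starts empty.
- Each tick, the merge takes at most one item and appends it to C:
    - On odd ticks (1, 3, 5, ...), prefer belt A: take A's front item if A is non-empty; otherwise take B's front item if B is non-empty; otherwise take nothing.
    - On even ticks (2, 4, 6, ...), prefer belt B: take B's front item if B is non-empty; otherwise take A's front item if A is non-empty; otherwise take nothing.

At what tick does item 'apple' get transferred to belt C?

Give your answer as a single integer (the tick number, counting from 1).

Tick 1: prefer A, take spool from A; A=[drum,orb,apple] B=[beam,joint,knob] C=[spool]
Tick 2: prefer B, take beam from B; A=[drum,orb,apple] B=[joint,knob] C=[spool,beam]
Tick 3: prefer A, take drum from A; A=[orb,apple] B=[joint,knob] C=[spool,beam,drum]
Tick 4: prefer B, take joint from B; A=[orb,apple] B=[knob] C=[spool,beam,drum,joint]
Tick 5: prefer A, take orb from A; A=[apple] B=[knob] C=[spool,beam,drum,joint,orb]
Tick 6: prefer B, take knob from B; A=[apple] B=[-] C=[spool,beam,drum,joint,orb,knob]
Tick 7: prefer A, take apple from A; A=[-] B=[-] C=[spool,beam,drum,joint,orb,knob,apple]

Answer: 7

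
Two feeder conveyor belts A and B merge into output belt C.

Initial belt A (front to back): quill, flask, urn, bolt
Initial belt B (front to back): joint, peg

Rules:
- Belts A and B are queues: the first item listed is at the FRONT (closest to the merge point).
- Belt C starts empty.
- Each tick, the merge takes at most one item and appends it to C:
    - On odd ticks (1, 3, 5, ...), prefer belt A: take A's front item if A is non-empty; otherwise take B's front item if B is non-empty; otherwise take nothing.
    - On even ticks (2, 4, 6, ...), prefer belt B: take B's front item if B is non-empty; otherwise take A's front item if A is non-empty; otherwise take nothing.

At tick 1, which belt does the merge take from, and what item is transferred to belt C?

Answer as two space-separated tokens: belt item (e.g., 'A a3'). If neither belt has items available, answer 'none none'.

Answer: A quill

Derivation:
Tick 1: prefer A, take quill from A; A=[flask,urn,bolt] B=[joint,peg] C=[quill]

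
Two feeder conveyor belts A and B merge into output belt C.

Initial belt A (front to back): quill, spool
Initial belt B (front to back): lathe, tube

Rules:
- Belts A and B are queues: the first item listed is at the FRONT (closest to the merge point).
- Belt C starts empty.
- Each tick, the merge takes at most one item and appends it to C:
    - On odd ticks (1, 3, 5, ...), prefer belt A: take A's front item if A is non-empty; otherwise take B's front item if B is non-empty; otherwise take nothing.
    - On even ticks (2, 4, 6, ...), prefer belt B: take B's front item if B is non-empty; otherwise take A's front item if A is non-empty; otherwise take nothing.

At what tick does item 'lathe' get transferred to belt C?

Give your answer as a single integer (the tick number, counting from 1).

Tick 1: prefer A, take quill from A; A=[spool] B=[lathe,tube] C=[quill]
Tick 2: prefer B, take lathe from B; A=[spool] B=[tube] C=[quill,lathe]

Answer: 2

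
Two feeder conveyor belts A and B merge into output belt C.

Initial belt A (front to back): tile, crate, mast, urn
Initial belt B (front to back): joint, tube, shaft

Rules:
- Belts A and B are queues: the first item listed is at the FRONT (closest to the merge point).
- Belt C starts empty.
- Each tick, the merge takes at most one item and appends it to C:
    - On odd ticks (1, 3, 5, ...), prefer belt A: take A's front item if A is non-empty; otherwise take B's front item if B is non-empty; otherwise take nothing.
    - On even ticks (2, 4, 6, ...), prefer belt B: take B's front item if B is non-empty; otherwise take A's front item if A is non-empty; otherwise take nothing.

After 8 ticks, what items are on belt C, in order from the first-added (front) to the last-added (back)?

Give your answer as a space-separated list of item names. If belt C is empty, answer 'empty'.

Answer: tile joint crate tube mast shaft urn

Derivation:
Tick 1: prefer A, take tile from A; A=[crate,mast,urn] B=[joint,tube,shaft] C=[tile]
Tick 2: prefer B, take joint from B; A=[crate,mast,urn] B=[tube,shaft] C=[tile,joint]
Tick 3: prefer A, take crate from A; A=[mast,urn] B=[tube,shaft] C=[tile,joint,crate]
Tick 4: prefer B, take tube from B; A=[mast,urn] B=[shaft] C=[tile,joint,crate,tube]
Tick 5: prefer A, take mast from A; A=[urn] B=[shaft] C=[tile,joint,crate,tube,mast]
Tick 6: prefer B, take shaft from B; A=[urn] B=[-] C=[tile,joint,crate,tube,mast,shaft]
Tick 7: prefer A, take urn from A; A=[-] B=[-] C=[tile,joint,crate,tube,mast,shaft,urn]
Tick 8: prefer B, both empty, nothing taken; A=[-] B=[-] C=[tile,joint,crate,tube,mast,shaft,urn]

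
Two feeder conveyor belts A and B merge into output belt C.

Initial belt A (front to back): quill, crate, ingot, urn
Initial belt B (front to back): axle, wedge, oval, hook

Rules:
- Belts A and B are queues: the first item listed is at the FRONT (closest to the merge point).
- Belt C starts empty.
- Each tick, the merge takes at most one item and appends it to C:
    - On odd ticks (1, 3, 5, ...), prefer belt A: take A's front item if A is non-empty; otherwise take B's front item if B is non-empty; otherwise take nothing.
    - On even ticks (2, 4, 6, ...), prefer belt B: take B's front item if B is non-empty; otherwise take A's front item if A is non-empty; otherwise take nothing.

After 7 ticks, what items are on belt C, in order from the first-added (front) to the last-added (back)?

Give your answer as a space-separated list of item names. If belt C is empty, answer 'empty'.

Answer: quill axle crate wedge ingot oval urn

Derivation:
Tick 1: prefer A, take quill from A; A=[crate,ingot,urn] B=[axle,wedge,oval,hook] C=[quill]
Tick 2: prefer B, take axle from B; A=[crate,ingot,urn] B=[wedge,oval,hook] C=[quill,axle]
Tick 3: prefer A, take crate from A; A=[ingot,urn] B=[wedge,oval,hook] C=[quill,axle,crate]
Tick 4: prefer B, take wedge from B; A=[ingot,urn] B=[oval,hook] C=[quill,axle,crate,wedge]
Tick 5: prefer A, take ingot from A; A=[urn] B=[oval,hook] C=[quill,axle,crate,wedge,ingot]
Tick 6: prefer B, take oval from B; A=[urn] B=[hook] C=[quill,axle,crate,wedge,ingot,oval]
Tick 7: prefer A, take urn from A; A=[-] B=[hook] C=[quill,axle,crate,wedge,ingot,oval,urn]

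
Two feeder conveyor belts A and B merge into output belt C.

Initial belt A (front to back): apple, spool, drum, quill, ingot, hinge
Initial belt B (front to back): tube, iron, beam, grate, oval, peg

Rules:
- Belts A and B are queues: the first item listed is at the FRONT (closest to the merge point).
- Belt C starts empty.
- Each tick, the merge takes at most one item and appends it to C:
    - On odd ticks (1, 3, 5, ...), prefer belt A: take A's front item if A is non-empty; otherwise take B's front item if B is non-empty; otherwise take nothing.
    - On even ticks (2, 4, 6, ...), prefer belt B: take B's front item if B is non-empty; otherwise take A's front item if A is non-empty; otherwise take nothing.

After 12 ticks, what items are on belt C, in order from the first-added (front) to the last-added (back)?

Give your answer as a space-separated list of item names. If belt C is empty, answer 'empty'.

Answer: apple tube spool iron drum beam quill grate ingot oval hinge peg

Derivation:
Tick 1: prefer A, take apple from A; A=[spool,drum,quill,ingot,hinge] B=[tube,iron,beam,grate,oval,peg] C=[apple]
Tick 2: prefer B, take tube from B; A=[spool,drum,quill,ingot,hinge] B=[iron,beam,grate,oval,peg] C=[apple,tube]
Tick 3: prefer A, take spool from A; A=[drum,quill,ingot,hinge] B=[iron,beam,grate,oval,peg] C=[apple,tube,spool]
Tick 4: prefer B, take iron from B; A=[drum,quill,ingot,hinge] B=[beam,grate,oval,peg] C=[apple,tube,spool,iron]
Tick 5: prefer A, take drum from A; A=[quill,ingot,hinge] B=[beam,grate,oval,peg] C=[apple,tube,spool,iron,drum]
Tick 6: prefer B, take beam from B; A=[quill,ingot,hinge] B=[grate,oval,peg] C=[apple,tube,spool,iron,drum,beam]
Tick 7: prefer A, take quill from A; A=[ingot,hinge] B=[grate,oval,peg] C=[apple,tube,spool,iron,drum,beam,quill]
Tick 8: prefer B, take grate from B; A=[ingot,hinge] B=[oval,peg] C=[apple,tube,spool,iron,drum,beam,quill,grate]
Tick 9: prefer A, take ingot from A; A=[hinge] B=[oval,peg] C=[apple,tube,spool,iron,drum,beam,quill,grate,ingot]
Tick 10: prefer B, take oval from B; A=[hinge] B=[peg] C=[apple,tube,spool,iron,drum,beam,quill,grate,ingot,oval]
Tick 11: prefer A, take hinge from A; A=[-] B=[peg] C=[apple,tube,spool,iron,drum,beam,quill,grate,ingot,oval,hinge]
Tick 12: prefer B, take peg from B; A=[-] B=[-] C=[apple,tube,spool,iron,drum,beam,quill,grate,ingot,oval,hinge,peg]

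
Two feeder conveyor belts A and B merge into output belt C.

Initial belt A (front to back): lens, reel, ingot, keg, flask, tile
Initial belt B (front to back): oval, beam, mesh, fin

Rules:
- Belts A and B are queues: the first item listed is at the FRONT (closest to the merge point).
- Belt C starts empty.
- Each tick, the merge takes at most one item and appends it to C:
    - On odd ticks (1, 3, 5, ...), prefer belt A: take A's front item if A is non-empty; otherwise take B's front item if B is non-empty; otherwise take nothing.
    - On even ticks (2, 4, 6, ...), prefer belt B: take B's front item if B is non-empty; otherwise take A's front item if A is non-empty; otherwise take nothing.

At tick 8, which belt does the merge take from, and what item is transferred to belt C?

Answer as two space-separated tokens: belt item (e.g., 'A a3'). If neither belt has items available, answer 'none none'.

Tick 1: prefer A, take lens from A; A=[reel,ingot,keg,flask,tile] B=[oval,beam,mesh,fin] C=[lens]
Tick 2: prefer B, take oval from B; A=[reel,ingot,keg,flask,tile] B=[beam,mesh,fin] C=[lens,oval]
Tick 3: prefer A, take reel from A; A=[ingot,keg,flask,tile] B=[beam,mesh,fin] C=[lens,oval,reel]
Tick 4: prefer B, take beam from B; A=[ingot,keg,flask,tile] B=[mesh,fin] C=[lens,oval,reel,beam]
Tick 5: prefer A, take ingot from A; A=[keg,flask,tile] B=[mesh,fin] C=[lens,oval,reel,beam,ingot]
Tick 6: prefer B, take mesh from B; A=[keg,flask,tile] B=[fin] C=[lens,oval,reel,beam,ingot,mesh]
Tick 7: prefer A, take keg from A; A=[flask,tile] B=[fin] C=[lens,oval,reel,beam,ingot,mesh,keg]
Tick 8: prefer B, take fin from B; A=[flask,tile] B=[-] C=[lens,oval,reel,beam,ingot,mesh,keg,fin]

Answer: B fin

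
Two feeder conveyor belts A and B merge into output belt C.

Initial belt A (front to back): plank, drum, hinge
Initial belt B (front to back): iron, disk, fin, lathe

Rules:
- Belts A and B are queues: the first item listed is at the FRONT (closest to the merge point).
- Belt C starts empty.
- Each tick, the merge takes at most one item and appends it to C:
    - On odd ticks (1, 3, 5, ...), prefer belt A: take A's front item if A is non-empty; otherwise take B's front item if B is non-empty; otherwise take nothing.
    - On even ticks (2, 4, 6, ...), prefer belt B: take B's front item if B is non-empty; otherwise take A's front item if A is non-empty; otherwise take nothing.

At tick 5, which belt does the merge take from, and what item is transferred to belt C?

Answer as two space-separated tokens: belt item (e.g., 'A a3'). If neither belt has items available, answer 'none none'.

Tick 1: prefer A, take plank from A; A=[drum,hinge] B=[iron,disk,fin,lathe] C=[plank]
Tick 2: prefer B, take iron from B; A=[drum,hinge] B=[disk,fin,lathe] C=[plank,iron]
Tick 3: prefer A, take drum from A; A=[hinge] B=[disk,fin,lathe] C=[plank,iron,drum]
Tick 4: prefer B, take disk from B; A=[hinge] B=[fin,lathe] C=[plank,iron,drum,disk]
Tick 5: prefer A, take hinge from A; A=[-] B=[fin,lathe] C=[plank,iron,drum,disk,hinge]

Answer: A hinge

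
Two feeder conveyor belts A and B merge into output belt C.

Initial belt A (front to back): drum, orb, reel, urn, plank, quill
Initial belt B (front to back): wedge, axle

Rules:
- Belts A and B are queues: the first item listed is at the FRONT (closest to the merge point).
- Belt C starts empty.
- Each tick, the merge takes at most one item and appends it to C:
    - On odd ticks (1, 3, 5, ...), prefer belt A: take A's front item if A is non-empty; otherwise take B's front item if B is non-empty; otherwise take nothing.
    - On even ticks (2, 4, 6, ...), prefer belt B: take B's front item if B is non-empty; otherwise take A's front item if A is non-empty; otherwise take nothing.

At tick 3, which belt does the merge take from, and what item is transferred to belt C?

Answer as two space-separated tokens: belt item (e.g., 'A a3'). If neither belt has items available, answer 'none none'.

Tick 1: prefer A, take drum from A; A=[orb,reel,urn,plank,quill] B=[wedge,axle] C=[drum]
Tick 2: prefer B, take wedge from B; A=[orb,reel,urn,plank,quill] B=[axle] C=[drum,wedge]
Tick 3: prefer A, take orb from A; A=[reel,urn,plank,quill] B=[axle] C=[drum,wedge,orb]

Answer: A orb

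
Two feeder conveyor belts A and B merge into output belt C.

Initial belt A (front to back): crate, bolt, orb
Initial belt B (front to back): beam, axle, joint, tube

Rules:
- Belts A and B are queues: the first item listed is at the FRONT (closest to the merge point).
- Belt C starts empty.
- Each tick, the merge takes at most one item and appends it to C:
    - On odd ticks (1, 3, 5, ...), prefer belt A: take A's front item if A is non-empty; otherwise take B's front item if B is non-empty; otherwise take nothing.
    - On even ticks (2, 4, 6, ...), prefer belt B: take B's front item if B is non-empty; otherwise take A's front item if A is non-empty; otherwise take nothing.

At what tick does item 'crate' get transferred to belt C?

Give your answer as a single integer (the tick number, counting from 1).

Tick 1: prefer A, take crate from A; A=[bolt,orb] B=[beam,axle,joint,tube] C=[crate]

Answer: 1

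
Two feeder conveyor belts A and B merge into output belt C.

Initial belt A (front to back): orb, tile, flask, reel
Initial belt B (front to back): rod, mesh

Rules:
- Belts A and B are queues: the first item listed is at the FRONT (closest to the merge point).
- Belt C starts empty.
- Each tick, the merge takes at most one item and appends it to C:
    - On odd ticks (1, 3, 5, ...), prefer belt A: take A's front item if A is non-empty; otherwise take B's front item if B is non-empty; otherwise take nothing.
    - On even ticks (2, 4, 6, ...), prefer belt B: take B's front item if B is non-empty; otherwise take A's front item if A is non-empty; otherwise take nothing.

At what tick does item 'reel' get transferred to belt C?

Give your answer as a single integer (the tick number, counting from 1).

Tick 1: prefer A, take orb from A; A=[tile,flask,reel] B=[rod,mesh] C=[orb]
Tick 2: prefer B, take rod from B; A=[tile,flask,reel] B=[mesh] C=[orb,rod]
Tick 3: prefer A, take tile from A; A=[flask,reel] B=[mesh] C=[orb,rod,tile]
Tick 4: prefer B, take mesh from B; A=[flask,reel] B=[-] C=[orb,rod,tile,mesh]
Tick 5: prefer A, take flask from A; A=[reel] B=[-] C=[orb,rod,tile,mesh,flask]
Tick 6: prefer B, take reel from A; A=[-] B=[-] C=[orb,rod,tile,mesh,flask,reel]

Answer: 6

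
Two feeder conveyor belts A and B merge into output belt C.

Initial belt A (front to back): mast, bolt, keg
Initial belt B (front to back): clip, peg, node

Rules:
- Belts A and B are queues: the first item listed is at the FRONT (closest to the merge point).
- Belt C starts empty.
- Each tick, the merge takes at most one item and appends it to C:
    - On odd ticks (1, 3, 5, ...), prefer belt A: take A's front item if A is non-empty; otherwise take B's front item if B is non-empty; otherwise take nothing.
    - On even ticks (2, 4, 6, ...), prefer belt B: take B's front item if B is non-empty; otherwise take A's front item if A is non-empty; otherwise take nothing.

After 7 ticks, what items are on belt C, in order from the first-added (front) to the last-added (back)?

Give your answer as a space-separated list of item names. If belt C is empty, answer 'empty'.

Answer: mast clip bolt peg keg node

Derivation:
Tick 1: prefer A, take mast from A; A=[bolt,keg] B=[clip,peg,node] C=[mast]
Tick 2: prefer B, take clip from B; A=[bolt,keg] B=[peg,node] C=[mast,clip]
Tick 3: prefer A, take bolt from A; A=[keg] B=[peg,node] C=[mast,clip,bolt]
Tick 4: prefer B, take peg from B; A=[keg] B=[node] C=[mast,clip,bolt,peg]
Tick 5: prefer A, take keg from A; A=[-] B=[node] C=[mast,clip,bolt,peg,keg]
Tick 6: prefer B, take node from B; A=[-] B=[-] C=[mast,clip,bolt,peg,keg,node]
Tick 7: prefer A, both empty, nothing taken; A=[-] B=[-] C=[mast,clip,bolt,peg,keg,node]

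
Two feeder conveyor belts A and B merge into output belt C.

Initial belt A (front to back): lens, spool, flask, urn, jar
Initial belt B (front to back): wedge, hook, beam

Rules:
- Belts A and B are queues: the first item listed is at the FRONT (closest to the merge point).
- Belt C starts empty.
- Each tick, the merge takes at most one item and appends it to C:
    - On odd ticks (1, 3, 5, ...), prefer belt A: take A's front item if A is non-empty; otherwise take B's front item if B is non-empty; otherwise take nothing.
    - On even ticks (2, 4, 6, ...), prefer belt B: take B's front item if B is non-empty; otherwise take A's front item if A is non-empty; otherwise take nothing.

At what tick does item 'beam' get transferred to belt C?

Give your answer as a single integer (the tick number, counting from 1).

Tick 1: prefer A, take lens from A; A=[spool,flask,urn,jar] B=[wedge,hook,beam] C=[lens]
Tick 2: prefer B, take wedge from B; A=[spool,flask,urn,jar] B=[hook,beam] C=[lens,wedge]
Tick 3: prefer A, take spool from A; A=[flask,urn,jar] B=[hook,beam] C=[lens,wedge,spool]
Tick 4: prefer B, take hook from B; A=[flask,urn,jar] B=[beam] C=[lens,wedge,spool,hook]
Tick 5: prefer A, take flask from A; A=[urn,jar] B=[beam] C=[lens,wedge,spool,hook,flask]
Tick 6: prefer B, take beam from B; A=[urn,jar] B=[-] C=[lens,wedge,spool,hook,flask,beam]

Answer: 6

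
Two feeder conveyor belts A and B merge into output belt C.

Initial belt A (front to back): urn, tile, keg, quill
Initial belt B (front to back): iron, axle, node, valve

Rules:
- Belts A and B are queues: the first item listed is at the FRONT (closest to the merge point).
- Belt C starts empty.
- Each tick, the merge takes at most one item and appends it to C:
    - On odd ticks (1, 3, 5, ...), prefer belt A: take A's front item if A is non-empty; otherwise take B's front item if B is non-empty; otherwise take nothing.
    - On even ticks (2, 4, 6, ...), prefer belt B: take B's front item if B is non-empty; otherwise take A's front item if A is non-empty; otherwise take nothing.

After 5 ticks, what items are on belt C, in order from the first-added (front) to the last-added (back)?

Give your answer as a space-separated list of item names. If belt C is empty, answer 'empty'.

Tick 1: prefer A, take urn from A; A=[tile,keg,quill] B=[iron,axle,node,valve] C=[urn]
Tick 2: prefer B, take iron from B; A=[tile,keg,quill] B=[axle,node,valve] C=[urn,iron]
Tick 3: prefer A, take tile from A; A=[keg,quill] B=[axle,node,valve] C=[urn,iron,tile]
Tick 4: prefer B, take axle from B; A=[keg,quill] B=[node,valve] C=[urn,iron,tile,axle]
Tick 5: prefer A, take keg from A; A=[quill] B=[node,valve] C=[urn,iron,tile,axle,keg]

Answer: urn iron tile axle keg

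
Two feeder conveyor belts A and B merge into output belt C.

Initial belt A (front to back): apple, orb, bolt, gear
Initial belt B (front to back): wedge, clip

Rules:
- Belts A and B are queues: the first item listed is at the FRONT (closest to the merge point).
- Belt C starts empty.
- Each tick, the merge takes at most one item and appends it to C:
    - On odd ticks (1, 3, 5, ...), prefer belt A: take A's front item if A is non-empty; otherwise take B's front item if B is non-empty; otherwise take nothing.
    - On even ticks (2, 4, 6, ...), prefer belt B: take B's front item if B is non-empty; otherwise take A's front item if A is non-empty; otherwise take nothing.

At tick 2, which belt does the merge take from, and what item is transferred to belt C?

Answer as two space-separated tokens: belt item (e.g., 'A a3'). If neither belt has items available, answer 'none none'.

Tick 1: prefer A, take apple from A; A=[orb,bolt,gear] B=[wedge,clip] C=[apple]
Tick 2: prefer B, take wedge from B; A=[orb,bolt,gear] B=[clip] C=[apple,wedge]

Answer: B wedge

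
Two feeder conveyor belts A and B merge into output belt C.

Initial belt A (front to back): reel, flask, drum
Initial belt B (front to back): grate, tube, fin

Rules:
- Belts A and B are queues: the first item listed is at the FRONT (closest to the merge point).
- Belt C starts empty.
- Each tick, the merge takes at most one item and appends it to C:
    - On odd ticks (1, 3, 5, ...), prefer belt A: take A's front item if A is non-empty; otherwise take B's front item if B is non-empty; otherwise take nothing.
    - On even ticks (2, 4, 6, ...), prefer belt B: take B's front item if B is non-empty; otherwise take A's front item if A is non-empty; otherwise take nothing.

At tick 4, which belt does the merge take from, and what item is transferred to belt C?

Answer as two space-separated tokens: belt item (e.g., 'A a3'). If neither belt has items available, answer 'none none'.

Tick 1: prefer A, take reel from A; A=[flask,drum] B=[grate,tube,fin] C=[reel]
Tick 2: prefer B, take grate from B; A=[flask,drum] B=[tube,fin] C=[reel,grate]
Tick 3: prefer A, take flask from A; A=[drum] B=[tube,fin] C=[reel,grate,flask]
Tick 4: prefer B, take tube from B; A=[drum] B=[fin] C=[reel,grate,flask,tube]

Answer: B tube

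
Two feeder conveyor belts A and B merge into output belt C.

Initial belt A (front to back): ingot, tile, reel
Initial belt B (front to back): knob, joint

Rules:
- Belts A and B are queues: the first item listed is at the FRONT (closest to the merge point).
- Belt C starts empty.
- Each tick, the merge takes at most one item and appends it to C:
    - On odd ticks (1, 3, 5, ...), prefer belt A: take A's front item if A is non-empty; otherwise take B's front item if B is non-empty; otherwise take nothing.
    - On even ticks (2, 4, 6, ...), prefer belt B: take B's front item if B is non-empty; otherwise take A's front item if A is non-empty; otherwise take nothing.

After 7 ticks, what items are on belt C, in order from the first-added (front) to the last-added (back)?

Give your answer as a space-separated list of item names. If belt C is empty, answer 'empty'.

Answer: ingot knob tile joint reel

Derivation:
Tick 1: prefer A, take ingot from A; A=[tile,reel] B=[knob,joint] C=[ingot]
Tick 2: prefer B, take knob from B; A=[tile,reel] B=[joint] C=[ingot,knob]
Tick 3: prefer A, take tile from A; A=[reel] B=[joint] C=[ingot,knob,tile]
Tick 4: prefer B, take joint from B; A=[reel] B=[-] C=[ingot,knob,tile,joint]
Tick 5: prefer A, take reel from A; A=[-] B=[-] C=[ingot,knob,tile,joint,reel]
Tick 6: prefer B, both empty, nothing taken; A=[-] B=[-] C=[ingot,knob,tile,joint,reel]
Tick 7: prefer A, both empty, nothing taken; A=[-] B=[-] C=[ingot,knob,tile,joint,reel]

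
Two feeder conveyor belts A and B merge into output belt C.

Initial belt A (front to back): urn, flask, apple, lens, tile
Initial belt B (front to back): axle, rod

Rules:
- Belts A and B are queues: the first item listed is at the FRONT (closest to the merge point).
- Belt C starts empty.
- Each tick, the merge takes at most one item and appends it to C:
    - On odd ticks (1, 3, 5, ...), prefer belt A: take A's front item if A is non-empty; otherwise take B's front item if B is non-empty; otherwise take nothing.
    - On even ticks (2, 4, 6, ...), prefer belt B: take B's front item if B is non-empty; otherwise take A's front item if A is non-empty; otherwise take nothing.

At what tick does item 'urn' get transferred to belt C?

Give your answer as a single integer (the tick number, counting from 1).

Answer: 1

Derivation:
Tick 1: prefer A, take urn from A; A=[flask,apple,lens,tile] B=[axle,rod] C=[urn]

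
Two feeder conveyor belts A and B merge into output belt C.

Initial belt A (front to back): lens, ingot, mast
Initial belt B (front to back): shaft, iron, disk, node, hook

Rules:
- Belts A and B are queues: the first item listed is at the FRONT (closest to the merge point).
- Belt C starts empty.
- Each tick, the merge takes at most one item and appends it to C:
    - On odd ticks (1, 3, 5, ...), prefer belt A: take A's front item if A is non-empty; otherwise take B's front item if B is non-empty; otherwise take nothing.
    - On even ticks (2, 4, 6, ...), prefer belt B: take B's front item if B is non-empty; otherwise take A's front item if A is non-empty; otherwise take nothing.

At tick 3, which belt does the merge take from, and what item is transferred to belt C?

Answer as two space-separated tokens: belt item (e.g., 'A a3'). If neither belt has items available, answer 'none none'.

Answer: A ingot

Derivation:
Tick 1: prefer A, take lens from A; A=[ingot,mast] B=[shaft,iron,disk,node,hook] C=[lens]
Tick 2: prefer B, take shaft from B; A=[ingot,mast] B=[iron,disk,node,hook] C=[lens,shaft]
Tick 3: prefer A, take ingot from A; A=[mast] B=[iron,disk,node,hook] C=[lens,shaft,ingot]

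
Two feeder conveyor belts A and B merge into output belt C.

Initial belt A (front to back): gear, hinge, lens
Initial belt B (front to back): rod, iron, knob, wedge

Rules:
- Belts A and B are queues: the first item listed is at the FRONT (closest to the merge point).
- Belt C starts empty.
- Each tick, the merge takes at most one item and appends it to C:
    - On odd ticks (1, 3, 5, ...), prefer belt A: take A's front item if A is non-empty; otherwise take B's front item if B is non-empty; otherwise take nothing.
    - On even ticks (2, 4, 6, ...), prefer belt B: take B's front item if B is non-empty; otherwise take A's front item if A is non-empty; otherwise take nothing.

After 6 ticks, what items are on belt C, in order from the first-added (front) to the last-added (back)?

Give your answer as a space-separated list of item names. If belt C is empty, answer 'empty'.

Tick 1: prefer A, take gear from A; A=[hinge,lens] B=[rod,iron,knob,wedge] C=[gear]
Tick 2: prefer B, take rod from B; A=[hinge,lens] B=[iron,knob,wedge] C=[gear,rod]
Tick 3: prefer A, take hinge from A; A=[lens] B=[iron,knob,wedge] C=[gear,rod,hinge]
Tick 4: prefer B, take iron from B; A=[lens] B=[knob,wedge] C=[gear,rod,hinge,iron]
Tick 5: prefer A, take lens from A; A=[-] B=[knob,wedge] C=[gear,rod,hinge,iron,lens]
Tick 6: prefer B, take knob from B; A=[-] B=[wedge] C=[gear,rod,hinge,iron,lens,knob]

Answer: gear rod hinge iron lens knob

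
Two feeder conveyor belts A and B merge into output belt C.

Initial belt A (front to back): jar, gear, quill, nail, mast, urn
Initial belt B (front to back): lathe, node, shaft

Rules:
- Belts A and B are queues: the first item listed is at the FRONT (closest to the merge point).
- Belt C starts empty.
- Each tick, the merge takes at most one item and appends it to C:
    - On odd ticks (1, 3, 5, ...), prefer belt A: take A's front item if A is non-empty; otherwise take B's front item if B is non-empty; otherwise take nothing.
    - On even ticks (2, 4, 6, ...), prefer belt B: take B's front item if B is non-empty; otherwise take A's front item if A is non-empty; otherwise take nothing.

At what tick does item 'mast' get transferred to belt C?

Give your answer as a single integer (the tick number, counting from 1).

Tick 1: prefer A, take jar from A; A=[gear,quill,nail,mast,urn] B=[lathe,node,shaft] C=[jar]
Tick 2: prefer B, take lathe from B; A=[gear,quill,nail,mast,urn] B=[node,shaft] C=[jar,lathe]
Tick 3: prefer A, take gear from A; A=[quill,nail,mast,urn] B=[node,shaft] C=[jar,lathe,gear]
Tick 4: prefer B, take node from B; A=[quill,nail,mast,urn] B=[shaft] C=[jar,lathe,gear,node]
Tick 5: prefer A, take quill from A; A=[nail,mast,urn] B=[shaft] C=[jar,lathe,gear,node,quill]
Tick 6: prefer B, take shaft from B; A=[nail,mast,urn] B=[-] C=[jar,lathe,gear,node,quill,shaft]
Tick 7: prefer A, take nail from A; A=[mast,urn] B=[-] C=[jar,lathe,gear,node,quill,shaft,nail]
Tick 8: prefer B, take mast from A; A=[urn] B=[-] C=[jar,lathe,gear,node,quill,shaft,nail,mast]

Answer: 8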